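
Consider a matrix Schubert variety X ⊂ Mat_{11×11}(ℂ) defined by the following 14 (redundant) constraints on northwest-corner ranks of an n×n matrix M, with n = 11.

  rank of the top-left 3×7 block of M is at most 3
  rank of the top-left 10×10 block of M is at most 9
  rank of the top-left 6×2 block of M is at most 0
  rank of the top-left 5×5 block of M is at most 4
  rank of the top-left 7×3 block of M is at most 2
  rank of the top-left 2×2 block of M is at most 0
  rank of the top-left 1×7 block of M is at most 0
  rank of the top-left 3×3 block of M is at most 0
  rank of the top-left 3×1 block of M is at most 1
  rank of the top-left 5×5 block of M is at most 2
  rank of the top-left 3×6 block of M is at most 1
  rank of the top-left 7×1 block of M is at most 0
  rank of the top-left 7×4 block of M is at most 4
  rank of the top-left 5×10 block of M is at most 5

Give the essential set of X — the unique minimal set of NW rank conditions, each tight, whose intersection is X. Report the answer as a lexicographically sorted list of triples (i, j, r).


Reconstructing r_w from the 14 given conditions:

  i=1: 0, 0, 0, 0, 0, 0, 0, 1, 1, 1, 1
  i=2: 0, 0, 0, 1, 1, 1, 1, 2, 2, 2, 2
  i=3: 0, 0, 0, 1, 1, 1, 2, 3, 3, 3, 3
  i=4: 0, 0, 1, 2, 2, 2, 3, 4, 4, 4, 4
  i=5: 0, 0, 1, 2, 2, 3, 4, 5, 5, 5, 5
  i=6: 0, 0, 1, 2, 3, 4, 5, 6, 6, 6, 6
  i=7: 0, 1, 2, 3, 4, 5, 6, 7, 7, 7, 7
  i=8: 1, 2, 3, 4, 5, 6, 7, 8, 8, 8, 8
  i=9: 1, 2, 3, 4, 5, 6, 7, 8, 9, 9, 9
  i=10: 1, 2, 3, 4, 5, 6, 7, 8, 9, 9, 10
  i=11: 1, 2, 3, 4, 5, 6, 7, 8, 9, 10, 11

hence w(1..11) = (8, 4, 7, 3, 6, 5, 2, 1, 9, 11, 10).

7 SE-corners of the 24-cell Rothe diagram give Ess(w):

[(1, 7, 0), (3, 3, 0), (3, 6, 1), (5, 5, 2), (6, 2, 0), (7, 1, 0), (10, 10, 9)]


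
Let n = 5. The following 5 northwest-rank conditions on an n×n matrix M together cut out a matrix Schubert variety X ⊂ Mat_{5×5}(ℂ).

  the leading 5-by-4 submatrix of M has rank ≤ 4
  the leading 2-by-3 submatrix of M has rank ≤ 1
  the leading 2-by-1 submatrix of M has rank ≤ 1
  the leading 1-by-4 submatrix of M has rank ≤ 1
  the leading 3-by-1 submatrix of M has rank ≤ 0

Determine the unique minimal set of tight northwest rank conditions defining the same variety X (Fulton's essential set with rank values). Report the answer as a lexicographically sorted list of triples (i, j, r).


The tightest implied rank at each (i,j), from the 5 conditions:

  row 1: 0 | 1 | 1 | 1 | 1
  row 2: 0 | 1 | 1 | 2 | 2
  row 3: 0 | 1 | 2 | 3 | 3
  row 4: 1 | 2 | 3 | 4 | 4
  row 5: 1 | 2 | 3 | 4 | 5

hence w(1..5) = (2, 4, 3, 1, 5).

Fulton essential set (2 of the 4 Rothe cells):

[(2, 3, 1), (3, 1, 0)]


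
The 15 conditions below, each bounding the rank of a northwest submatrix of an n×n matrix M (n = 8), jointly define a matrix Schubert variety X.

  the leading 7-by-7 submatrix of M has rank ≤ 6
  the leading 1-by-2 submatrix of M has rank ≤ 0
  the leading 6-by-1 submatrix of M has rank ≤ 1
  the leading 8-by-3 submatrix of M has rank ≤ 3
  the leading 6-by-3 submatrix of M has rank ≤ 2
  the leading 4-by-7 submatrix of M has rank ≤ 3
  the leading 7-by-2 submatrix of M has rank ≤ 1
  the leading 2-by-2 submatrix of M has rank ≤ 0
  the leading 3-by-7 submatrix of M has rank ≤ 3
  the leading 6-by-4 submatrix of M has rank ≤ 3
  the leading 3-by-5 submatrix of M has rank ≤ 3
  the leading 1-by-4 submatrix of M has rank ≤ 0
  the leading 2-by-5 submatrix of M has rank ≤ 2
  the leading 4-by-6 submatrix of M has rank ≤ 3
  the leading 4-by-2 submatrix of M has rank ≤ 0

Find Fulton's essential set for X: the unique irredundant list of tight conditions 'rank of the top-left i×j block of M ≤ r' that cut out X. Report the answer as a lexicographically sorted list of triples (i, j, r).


Propagating the 15 rank bounds to every northwest block:

  0, 0, 0, 0, 1, 1, 1, 1
  0, 0, 1, 1, 2, 2, 2, 2
  0, 0, 1, 2, 3, 3, 3, 3
  0, 0, 1, 2, 3, 3, 3, 4
  1, 1, 2, 3, 4, 4, 4, 5
  1, 1, 2, 3, 4, 5, 5, 6
  1, 1, 2, 3, 4, 5, 6, 7
  1, 2, 3, 4, 5, 6, 7, 8

hence w(1..8) = (5, 3, 4, 8, 1, 6, 7, 2).

4 SE-corners of the 14-cell Rothe diagram give Ess(w):

[(1, 4, 0), (4, 2, 0), (4, 7, 3), (7, 2, 1)]


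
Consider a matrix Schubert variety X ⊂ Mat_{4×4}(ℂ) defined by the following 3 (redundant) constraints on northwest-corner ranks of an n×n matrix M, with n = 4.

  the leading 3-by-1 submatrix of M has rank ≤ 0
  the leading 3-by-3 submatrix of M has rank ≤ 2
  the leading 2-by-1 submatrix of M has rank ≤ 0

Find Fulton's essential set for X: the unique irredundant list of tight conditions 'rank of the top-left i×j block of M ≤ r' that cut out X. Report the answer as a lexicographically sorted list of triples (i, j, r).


Rank table r_w(4×4) implied by the 3 constraints:

  R[1]: 0 | 1 | 1 | 1
  R[2]: 0 | 1 | 2 | 2
  R[3]: 0 | 1 | 2 | 3
  R[4]: 1 | 2 | 3 | 4

so w = (2, 3, 4, 1).

Fulton essential set (1 of the 3 Rothe cells):

[(3, 1, 0)]


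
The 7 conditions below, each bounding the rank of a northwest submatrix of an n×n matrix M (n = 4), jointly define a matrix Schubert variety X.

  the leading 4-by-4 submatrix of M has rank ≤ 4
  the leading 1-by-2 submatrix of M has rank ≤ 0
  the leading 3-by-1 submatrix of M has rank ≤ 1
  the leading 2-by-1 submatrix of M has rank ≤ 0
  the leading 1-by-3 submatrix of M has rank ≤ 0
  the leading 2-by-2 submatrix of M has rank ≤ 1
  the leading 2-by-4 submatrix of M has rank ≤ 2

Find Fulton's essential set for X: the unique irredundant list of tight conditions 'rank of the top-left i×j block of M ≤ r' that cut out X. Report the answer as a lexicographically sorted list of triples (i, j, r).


Propagating the 7 rank bounds to every northwest block:

  R[1]: 0 | 0 | 0 | 1
  R[2]: 0 | 1 | 1 | 2
  R[3]: 1 | 2 | 2 | 3
  R[4]: 1 | 2 | 3 | 4

giving w = (4, 2, 1, 3) via Δ²R.

|D(w)|=4, |Ess(w)|=2:

[(1, 3, 0), (2, 1, 0)]


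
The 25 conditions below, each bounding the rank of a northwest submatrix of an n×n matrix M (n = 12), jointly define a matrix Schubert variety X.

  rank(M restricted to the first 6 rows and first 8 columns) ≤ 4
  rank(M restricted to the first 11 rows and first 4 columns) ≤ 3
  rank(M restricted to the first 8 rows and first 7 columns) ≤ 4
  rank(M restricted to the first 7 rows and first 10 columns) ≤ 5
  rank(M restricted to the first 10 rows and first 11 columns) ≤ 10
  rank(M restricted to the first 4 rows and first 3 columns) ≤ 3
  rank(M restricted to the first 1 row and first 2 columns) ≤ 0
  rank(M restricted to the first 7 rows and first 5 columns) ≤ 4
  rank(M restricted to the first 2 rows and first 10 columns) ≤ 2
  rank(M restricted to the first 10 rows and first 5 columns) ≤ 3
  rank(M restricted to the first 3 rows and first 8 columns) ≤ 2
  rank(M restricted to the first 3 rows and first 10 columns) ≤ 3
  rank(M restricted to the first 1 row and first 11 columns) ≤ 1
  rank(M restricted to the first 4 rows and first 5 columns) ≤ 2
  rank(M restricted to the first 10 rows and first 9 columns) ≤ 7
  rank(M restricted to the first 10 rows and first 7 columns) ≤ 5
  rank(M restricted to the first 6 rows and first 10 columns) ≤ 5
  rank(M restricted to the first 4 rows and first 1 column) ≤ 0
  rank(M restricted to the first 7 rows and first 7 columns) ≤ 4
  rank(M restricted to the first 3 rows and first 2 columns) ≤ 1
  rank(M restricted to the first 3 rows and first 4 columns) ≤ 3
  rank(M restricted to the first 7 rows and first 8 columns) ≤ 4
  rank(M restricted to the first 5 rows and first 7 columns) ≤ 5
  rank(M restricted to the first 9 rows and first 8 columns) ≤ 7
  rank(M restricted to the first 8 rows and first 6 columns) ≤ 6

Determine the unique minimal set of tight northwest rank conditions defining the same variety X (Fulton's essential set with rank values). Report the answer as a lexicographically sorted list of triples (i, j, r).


Computing R[i][j] = min implied NW-rank bound (n=12, 25 conditions):

  0 | 0 | 1 | 1 | 1 | 1 | 1 | 1 | 1 | 1 | 1 | 1
  0 | 1 | 2 | 2 | 2 | 2 | 2 | 2 | 2 | 2 | 2 | 2
  0 | 1 | 2 | 2 | 2 | 2 | 2 | 2 | 3 | 3 | 3 | 3
  0 | 1 | 2 | 2 | 2 | 3 | 3 | 3 | 4 | 4 | 4 | 4
  1 | 2 | 3 | 3 | 3 | 4 | 4 | 4 | 5 | 5 | 5 | 5
  1 | 2 | 3 | 3 | 3 | 4 | 4 | 4 | 5 | 5 | 6 | 6
  1 | 2 | 3 | 3 | 3 | 4 | 4 | 4 | 5 | 5 | 6 | 7
  1 | 2 | 3 | 3 | 3 | 4 | 4 | 5 | 6 | 6 | 7 | 8
  1 | 2 | 3 | 3 | 3 | 4 | 5 | 6 | 7 | 7 | 8 | 9
  1 | 2 | 3 | 3 | 3 | 4 | 5 | 6 | 7 | 8 | 9 | 10
  1 | 2 | 3 | 3 | 4 | 5 | 6 | 7 | 8 | 9 | 10 | 11
  1 | 2 | 3 | 4 | 5 | 6 | 7 | 8 | 9 | 10 | 11 | 12

second differences of R give the permutation w = (3, 2, 9, 6, 1, 11, 12, 8, 7, 10, 5, 4).

Rothe diagram D(w) (30 cells), 9 SE-corners (essential conditions):

[(1, 2, 0), (3, 8, 2), (4, 1, 0), (4, 5, 2), (7, 8, 4), (7, 10, 5), (8, 7, 4), (10, 5, 3), (11, 4, 3)]


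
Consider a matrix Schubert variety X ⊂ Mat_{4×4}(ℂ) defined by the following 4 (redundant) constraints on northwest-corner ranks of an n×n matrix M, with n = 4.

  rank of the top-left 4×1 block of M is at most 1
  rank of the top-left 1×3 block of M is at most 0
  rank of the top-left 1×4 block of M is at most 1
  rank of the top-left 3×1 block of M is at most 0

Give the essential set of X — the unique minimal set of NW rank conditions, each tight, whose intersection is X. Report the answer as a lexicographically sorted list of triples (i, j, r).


Reconstructing r_w from the 4 given conditions:

  R[1]: 0, 0, 0, 1
  R[2]: 0, 1, 1, 2
  R[3]: 0, 1, 2, 3
  R[4]: 1, 2, 3, 4

second differences of R give the permutation w = (4, 2, 3, 1).

D(w) has 5 cells with 2 SE-corners; essential set:

[(1, 3, 0), (3, 1, 0)]


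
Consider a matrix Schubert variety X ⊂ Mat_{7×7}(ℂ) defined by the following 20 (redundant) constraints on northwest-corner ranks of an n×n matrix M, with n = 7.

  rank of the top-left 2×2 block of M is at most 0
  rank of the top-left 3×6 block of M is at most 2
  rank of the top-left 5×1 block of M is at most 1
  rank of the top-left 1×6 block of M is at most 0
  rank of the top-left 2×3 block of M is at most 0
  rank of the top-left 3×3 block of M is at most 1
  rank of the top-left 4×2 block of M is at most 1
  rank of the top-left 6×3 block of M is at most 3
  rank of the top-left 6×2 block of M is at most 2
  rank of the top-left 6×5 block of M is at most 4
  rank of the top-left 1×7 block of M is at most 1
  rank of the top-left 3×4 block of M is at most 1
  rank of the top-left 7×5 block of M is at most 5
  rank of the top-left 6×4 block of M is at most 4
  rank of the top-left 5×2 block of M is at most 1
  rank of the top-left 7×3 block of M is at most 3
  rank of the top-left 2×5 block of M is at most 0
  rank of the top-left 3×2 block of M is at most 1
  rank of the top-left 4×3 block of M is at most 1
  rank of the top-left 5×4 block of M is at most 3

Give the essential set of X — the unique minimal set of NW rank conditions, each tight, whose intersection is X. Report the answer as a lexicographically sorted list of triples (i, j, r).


Propagating the 20 rank bounds to every northwest block:

  0  0  0  0  0  0  1
  0  0  0  0  0  1  2
  1  1  1  1  1  2  3
  1  1  1  2  2  3  4
  1  1  2  3  3  4  5
  1  2  3  4  4  5  6
  1  2  3  4  5  6  7

second differences of R give the permutation w = (7, 6, 1, 4, 3, 2, 5).

Fulton essential set (4 of the 14 Rothe cells):

[(1, 6, 0), (2, 5, 0), (4, 3, 1), (5, 2, 1)]


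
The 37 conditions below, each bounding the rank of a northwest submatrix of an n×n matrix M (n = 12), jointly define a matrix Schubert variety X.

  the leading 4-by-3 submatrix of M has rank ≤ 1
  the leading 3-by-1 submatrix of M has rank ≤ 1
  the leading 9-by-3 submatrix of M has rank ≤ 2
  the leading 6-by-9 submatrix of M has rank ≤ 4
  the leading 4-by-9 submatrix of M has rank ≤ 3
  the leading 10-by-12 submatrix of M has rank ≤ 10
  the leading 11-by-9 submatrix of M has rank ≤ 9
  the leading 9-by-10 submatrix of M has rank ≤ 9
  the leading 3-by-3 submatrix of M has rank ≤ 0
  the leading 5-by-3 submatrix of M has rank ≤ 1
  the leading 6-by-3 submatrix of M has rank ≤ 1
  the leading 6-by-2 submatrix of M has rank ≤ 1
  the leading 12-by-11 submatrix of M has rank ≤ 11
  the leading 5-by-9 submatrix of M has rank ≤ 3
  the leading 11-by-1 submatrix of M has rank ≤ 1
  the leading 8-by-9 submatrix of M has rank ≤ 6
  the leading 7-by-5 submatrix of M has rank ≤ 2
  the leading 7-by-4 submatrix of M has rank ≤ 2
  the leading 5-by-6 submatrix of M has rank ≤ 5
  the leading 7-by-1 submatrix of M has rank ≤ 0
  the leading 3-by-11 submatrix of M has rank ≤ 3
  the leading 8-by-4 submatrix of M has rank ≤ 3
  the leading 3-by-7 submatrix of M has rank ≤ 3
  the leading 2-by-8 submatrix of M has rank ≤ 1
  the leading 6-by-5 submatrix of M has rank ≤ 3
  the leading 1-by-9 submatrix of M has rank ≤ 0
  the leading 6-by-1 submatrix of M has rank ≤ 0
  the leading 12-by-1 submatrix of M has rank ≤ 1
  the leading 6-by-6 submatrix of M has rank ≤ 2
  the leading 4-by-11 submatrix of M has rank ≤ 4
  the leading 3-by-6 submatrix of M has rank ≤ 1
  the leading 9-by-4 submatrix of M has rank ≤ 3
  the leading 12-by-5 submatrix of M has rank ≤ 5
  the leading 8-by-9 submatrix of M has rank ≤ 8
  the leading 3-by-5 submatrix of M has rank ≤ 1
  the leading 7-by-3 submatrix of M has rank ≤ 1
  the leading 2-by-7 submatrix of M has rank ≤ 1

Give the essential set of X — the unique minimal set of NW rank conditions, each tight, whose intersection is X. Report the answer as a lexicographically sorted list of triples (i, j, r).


Recovering R(i,j) via the rank-extension bound from the 37 conditions:

  i=1: 0 | 0 | 0 | 0 | 0 | 0 | 0 | 0 | 0 | 1 | 1 | 1
  i=2: 0 | 0 | 0 | 1 | 1 | 1 | 1 | 1 | 1 | 2 | 2 | 2
  i=3: 0 | 0 | 0 | 1 | 1 | 1 | 2 | 2 | 2 | 3 | 3 | 3
  i=4: 0 | 1 | 1 | 2 | 2 | 2 | 3 | 3 | 3 | 4 | 4 | 4
  i=5: 0 | 1 | 1 | 2 | 2 | 2 | 3 | 3 | 3 | 4 | 5 | 5
  i=6: 0 | 1 | 1 | 2 | 2 | 2 | 3 | 4 | 4 | 5 | 6 | 6
  i=7: 0 | 1 | 1 | 2 | 2 | 3 | 4 | 5 | 5 | 6 | 7 | 7
  i=8: 1 | 2 | 2 | 3 | 3 | 4 | 5 | 6 | 6 | 7 | 8 | 8
  i=9: 1 | 2 | 2 | 3 | 4 | 5 | 6 | 7 | 7 | 8 | 9 | 9
  i=10: 1 | 2 | 3 | 4 | 5 | 6 | 7 | 8 | 8 | 9 | 10 | 10
  i=11: 1 | 2 | 3 | 4 | 5 | 6 | 7 | 8 | 9 | 10 | 11 | 11
  i=12: 1 | 2 | 3 | 4 | 5 | 6 | 7 | 8 | 9 | 10 | 11 | 12

second differences of R give the permutation w = (10, 4, 7, 2, 11, 8, 6, 1, 5, 3, 9, 12).

|D(w)|=32, |Ess(w)|=9:

[(1, 9, 0), (3, 3, 0), (3, 6, 1), (5, 9, 3), (6, 6, 2), (7, 1, 0), (7, 3, 1), (7, 5, 2), (9, 3, 2)]


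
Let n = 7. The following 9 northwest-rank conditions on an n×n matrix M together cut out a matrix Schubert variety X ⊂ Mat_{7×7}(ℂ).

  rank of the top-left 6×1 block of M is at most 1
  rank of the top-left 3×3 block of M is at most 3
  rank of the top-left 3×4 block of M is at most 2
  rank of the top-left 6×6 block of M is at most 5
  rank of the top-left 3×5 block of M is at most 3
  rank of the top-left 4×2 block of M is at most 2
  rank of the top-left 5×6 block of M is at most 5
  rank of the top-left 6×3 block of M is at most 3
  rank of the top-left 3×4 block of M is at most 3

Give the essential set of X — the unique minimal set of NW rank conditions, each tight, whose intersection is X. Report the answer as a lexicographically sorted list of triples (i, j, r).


Propagating the 9 rank bounds to every northwest block:

  R[1]: 1 | 1 | 1 | 1 | 1 | 1 | 1
  R[2]: 1 | 2 | 2 | 2 | 2 | 2 | 2
  R[3]: 1 | 2 | 2 | 2 | 3 | 3 | 3
  R[4]: 1 | 2 | 3 | 3 | 4 | 4 | 4
  R[5]: 1 | 2 | 3 | 4 | 5 | 5 | 5
  R[6]: 1 | 2 | 3 | 4 | 5 | 5 | 6
  R[7]: 1 | 2 | 3 | 4 | 5 | 6 | 7

hence w(1..7) = (1, 2, 5, 3, 4, 7, 6).

Rothe diagram D(w) (3 cells), 2 SE-corners (essential conditions):

[(3, 4, 2), (6, 6, 5)]


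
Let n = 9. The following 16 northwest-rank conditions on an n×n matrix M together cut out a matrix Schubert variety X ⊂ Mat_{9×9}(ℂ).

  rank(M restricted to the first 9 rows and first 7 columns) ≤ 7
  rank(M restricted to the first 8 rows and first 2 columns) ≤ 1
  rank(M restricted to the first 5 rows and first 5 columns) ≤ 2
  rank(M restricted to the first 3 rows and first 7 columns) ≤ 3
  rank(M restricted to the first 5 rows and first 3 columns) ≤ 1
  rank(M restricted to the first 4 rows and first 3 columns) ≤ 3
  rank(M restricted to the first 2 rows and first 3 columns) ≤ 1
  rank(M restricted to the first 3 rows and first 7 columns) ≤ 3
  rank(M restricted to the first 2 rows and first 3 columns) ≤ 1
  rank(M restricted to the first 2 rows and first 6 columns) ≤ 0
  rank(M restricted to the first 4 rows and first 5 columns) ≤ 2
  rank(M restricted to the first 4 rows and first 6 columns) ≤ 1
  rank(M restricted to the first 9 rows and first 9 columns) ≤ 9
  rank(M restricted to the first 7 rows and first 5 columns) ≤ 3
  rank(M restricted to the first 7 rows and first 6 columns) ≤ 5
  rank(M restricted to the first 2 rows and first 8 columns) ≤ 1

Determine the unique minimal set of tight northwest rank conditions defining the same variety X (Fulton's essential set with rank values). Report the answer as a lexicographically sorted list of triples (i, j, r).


Computing R[i][j] = min implied NW-rank bound (n=9, 16 conditions):

  R[1]: 0  0  0  0  0  0  1  1  1
  R[2]: 0  0  0  0  0  0  1  1  2
  R[3]: 1  1  1  1  1  1  2  2  3
  R[4]: 1  1  1  1  1  1  2  3  4
  R[5]: 1  1  1  2  2  2  3  4  5
  R[6]: 1  1  2  3  3  3  4  5  6
  R[7]: 1  1  2  3  3  4  5  6  7
  R[8]: 1  1  2  3  4  5  6  7  8
  R[9]: 1  2  3  4  5  6  7  8  9

giving w = (7, 9, 1, 8, 4, 3, 6, 5, 2) via Δ²R.

Fulton essential set (6 of the 24 Rothe cells):

[(2, 6, 0), (2, 8, 1), (4, 6, 1), (5, 3, 1), (7, 5, 3), (8, 2, 1)]


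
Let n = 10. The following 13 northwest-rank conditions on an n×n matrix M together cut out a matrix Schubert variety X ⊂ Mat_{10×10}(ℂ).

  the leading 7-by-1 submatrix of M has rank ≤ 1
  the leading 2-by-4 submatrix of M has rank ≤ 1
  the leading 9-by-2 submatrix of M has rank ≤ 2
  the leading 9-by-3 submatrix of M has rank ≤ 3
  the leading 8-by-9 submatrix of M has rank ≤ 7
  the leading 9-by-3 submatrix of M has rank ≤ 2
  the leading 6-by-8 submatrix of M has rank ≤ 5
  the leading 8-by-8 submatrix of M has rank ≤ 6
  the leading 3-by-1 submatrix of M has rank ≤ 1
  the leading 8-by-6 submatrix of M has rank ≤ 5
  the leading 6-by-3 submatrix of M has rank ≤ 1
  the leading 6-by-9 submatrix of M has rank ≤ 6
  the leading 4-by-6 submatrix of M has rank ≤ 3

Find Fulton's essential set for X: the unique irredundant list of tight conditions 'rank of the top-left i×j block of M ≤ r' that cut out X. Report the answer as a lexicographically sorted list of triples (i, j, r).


Rank table r_w(10×10) implied by the 13 constraints:

  R[1]: 1, 1, 1, 1, 1, 1, 1, 1, 1, 1
  R[2]: 1, 1, 1, 1, 2, 2, 2, 2, 2, 2
  R[3]: 1, 1, 1, 2, 3, 3, 3, 3, 3, 3
  R[4]: 1, 1, 1, 2, 3, 3, 4, 4, 4, 4
  R[5]: 1, 1, 1, 2, 3, 4, 5, 5, 5, 5
  R[6]: 1, 1, 1, 2, 3, 4, 5, 5, 6, 6
  R[7]: 1, 2, 2, 3, 4, 5, 6, 6, 7, 7
  R[8]: 1, 2, 2, 3, 4, 5, 6, 6, 7, 8
  R[9]: 1, 2, 2, 3, 4, 5, 6, 7, 8, 9
  R[10]: 1, 2, 3, 4, 5, 6, 7, 8, 9, 10

hence w(1..10) = (1, 5, 4, 7, 6, 9, 2, 10, 8, 3).

D(w) has 16 cells with 6 SE-corners; essential set:

[(2, 4, 1), (4, 6, 3), (6, 3, 1), (6, 8, 5), (8, 8, 6), (9, 3, 2)]


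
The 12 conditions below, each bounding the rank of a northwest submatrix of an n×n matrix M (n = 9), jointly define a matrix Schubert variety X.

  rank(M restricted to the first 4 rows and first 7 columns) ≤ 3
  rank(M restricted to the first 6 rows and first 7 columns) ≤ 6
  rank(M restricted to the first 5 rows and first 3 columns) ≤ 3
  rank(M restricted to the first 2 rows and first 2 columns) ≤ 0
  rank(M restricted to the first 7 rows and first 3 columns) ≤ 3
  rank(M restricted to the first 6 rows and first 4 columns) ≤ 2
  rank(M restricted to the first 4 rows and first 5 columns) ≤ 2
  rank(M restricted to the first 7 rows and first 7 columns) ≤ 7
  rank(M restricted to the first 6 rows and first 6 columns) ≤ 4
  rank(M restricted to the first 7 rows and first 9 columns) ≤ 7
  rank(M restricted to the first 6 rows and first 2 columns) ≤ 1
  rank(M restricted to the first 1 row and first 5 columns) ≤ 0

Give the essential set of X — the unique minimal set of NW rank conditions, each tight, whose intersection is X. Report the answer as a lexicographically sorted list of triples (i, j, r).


The tightest implied rank at each (i,j), from the 12 conditions:

  R[1]: 0, 0, 0, 0, 0, 1, 1, 1, 1
  R[2]: 0, 0, 1, 1, 1, 2, 2, 2, 2
  R[3]: 1, 1, 2, 2, 2, 3, 3, 3, 3
  R[4]: 1, 1, 2, 2, 2, 3, 3, 4, 4
  R[5]: 1, 1, 2, 2, 3, 4, 4, 5, 5
  R[6]: 1, 1, 2, 2, 3, 4, 5, 6, 6
  R[7]: 1, 2, 3, 3, 4, 5, 6, 7, 7
  R[8]: 1, 2, 3, 4, 5, 6, 7, 8, 8
  R[9]: 1, 2, 3, 4, 5, 6, 7, 8, 9

reading off 1-entries of Δ²R: w = (6, 3, 1, 8, 5, 7, 2, 4, 9).

6 SE-corners of the 15-cell Rothe diagram give Ess(w):

[(1, 5, 0), (2, 2, 0), (4, 5, 2), (4, 7, 3), (6, 2, 1), (6, 4, 2)]


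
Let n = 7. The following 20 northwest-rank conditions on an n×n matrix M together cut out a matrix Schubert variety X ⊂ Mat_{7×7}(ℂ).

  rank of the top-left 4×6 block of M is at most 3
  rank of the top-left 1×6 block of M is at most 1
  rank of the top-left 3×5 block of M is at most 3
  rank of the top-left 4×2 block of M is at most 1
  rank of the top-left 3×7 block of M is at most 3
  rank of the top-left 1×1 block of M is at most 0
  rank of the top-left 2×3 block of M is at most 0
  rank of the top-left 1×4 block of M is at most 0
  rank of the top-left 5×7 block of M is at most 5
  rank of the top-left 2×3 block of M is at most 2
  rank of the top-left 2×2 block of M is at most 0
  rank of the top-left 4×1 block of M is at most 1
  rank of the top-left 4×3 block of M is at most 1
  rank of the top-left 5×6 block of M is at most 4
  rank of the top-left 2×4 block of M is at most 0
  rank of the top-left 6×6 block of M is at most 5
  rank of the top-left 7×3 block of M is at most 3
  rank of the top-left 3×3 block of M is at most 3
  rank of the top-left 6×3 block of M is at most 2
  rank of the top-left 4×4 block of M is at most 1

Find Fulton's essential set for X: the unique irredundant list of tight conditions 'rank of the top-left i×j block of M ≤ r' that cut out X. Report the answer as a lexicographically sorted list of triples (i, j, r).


Computing R[i][j] = min implied NW-rank bound (n=7, 20 conditions):

  row 1: 0  0  0  0  1  1  1
  row 2: 0  0  0  0  1  2  2
  row 3: 1  1  1  1  2  3  3
  row 4: 1  1  1  1  2  3  4
  row 5: 1  2  2  2  3  4  5
  row 6: 1  2  2  3  4  5  6
  row 7: 1  2  3  4  5  6  7

so w = (5, 6, 1, 7, 2, 4, 3).

3 SE-corners of the 12-cell Rothe diagram give Ess(w):

[(2, 4, 0), (4, 4, 1), (6, 3, 2)]


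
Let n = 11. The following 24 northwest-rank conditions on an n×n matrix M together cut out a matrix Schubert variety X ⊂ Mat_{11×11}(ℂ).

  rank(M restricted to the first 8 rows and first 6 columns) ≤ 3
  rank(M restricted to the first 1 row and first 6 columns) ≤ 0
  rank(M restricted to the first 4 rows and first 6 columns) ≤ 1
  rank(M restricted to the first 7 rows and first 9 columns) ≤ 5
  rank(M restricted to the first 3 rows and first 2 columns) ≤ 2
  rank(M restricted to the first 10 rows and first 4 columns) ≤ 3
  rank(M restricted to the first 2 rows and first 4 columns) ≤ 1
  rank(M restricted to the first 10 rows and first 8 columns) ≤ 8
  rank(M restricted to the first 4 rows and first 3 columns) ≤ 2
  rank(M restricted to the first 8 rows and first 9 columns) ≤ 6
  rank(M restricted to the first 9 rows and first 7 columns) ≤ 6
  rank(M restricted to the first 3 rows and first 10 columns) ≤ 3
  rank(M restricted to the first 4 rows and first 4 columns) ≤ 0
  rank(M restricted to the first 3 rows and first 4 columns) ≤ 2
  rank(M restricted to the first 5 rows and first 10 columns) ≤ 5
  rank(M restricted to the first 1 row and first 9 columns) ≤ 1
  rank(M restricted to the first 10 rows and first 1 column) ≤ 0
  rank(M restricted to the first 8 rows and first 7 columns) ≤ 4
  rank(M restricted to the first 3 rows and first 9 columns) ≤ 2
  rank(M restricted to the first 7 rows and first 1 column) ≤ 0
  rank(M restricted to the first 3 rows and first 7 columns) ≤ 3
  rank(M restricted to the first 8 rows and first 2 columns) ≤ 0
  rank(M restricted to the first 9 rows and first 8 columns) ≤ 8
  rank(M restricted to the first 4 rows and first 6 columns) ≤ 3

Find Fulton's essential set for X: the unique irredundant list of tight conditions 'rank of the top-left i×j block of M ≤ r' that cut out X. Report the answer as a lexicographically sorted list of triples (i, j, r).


Rank table r_w(11×11) implied by the 24 constraints:

  R[1]: 0 | 0 | 0 | 0 | 0 | 0 | 1 | 1 | 1 | 1 | 1
  R[2]: 0 | 0 | 0 | 0 | 1 | 1 | 2 | 2 | 2 | 2 | 2
  R[3]: 0 | 0 | 0 | 0 | 1 | 1 | 2 | 2 | 2 | 3 | 3
  R[4]: 0 | 0 | 0 | 0 | 1 | 1 | 2 | 3 | 3 | 4 | 4
  R[5]: 0 | 0 | 1 | 1 | 2 | 2 | 3 | 4 | 4 | 5 | 5
  R[6]: 0 | 0 | 1 | 2 | 3 | 3 | 4 | 5 | 5 | 6 | 6
  R[7]: 0 | 0 | 1 | 2 | 3 | 3 | 4 | 5 | 5 | 6 | 7
  R[8]: 0 | 0 | 1 | 2 | 3 | 3 | 4 | 5 | 6 | 7 | 8
  R[9]: 0 | 1 | 2 | 3 | 4 | 4 | 5 | 6 | 7 | 8 | 9
  R[10]: 0 | 1 | 2 | 3 | 4 | 5 | 6 | 7 | 8 | 9 | 10
  R[11]: 1 | 2 | 3 | 4 | 5 | 6 | 7 | 8 | 9 | 10 | 11

the unique w with this rank table is (7, 5, 10, 8, 3, 4, 11, 9, 2, 6, 1).

Rothe diagram D(w) (35 cells), 8 SE-corners (essential conditions):

[(1, 6, 0), (3, 9, 2), (4, 4, 0), (4, 6, 1), (7, 9, 5), (8, 2, 0), (8, 6, 3), (10, 1, 0)]


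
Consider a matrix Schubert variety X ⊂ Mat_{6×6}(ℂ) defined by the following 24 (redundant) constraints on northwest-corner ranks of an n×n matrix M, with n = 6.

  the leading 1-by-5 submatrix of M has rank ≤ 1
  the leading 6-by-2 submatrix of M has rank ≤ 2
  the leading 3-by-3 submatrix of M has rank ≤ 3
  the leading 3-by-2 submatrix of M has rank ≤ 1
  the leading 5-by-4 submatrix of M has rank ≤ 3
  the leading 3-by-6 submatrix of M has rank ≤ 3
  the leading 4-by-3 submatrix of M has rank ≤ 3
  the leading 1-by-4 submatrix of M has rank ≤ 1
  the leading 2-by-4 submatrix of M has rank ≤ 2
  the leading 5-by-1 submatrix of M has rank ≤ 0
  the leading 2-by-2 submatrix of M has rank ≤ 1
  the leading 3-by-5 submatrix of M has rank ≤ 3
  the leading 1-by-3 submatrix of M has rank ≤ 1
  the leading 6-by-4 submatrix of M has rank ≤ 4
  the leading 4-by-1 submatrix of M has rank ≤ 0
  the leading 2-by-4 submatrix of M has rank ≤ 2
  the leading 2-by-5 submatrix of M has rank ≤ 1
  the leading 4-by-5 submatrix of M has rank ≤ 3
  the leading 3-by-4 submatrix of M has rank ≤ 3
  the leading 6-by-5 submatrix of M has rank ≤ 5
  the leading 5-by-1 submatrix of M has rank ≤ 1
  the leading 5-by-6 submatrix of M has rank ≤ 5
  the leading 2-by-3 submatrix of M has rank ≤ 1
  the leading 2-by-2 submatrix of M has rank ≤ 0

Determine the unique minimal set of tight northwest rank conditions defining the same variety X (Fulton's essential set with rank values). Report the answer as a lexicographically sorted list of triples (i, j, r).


Propagating the 24 rank bounds to every northwest block:

  i=1: 0 0 1 1 1 1
  i=2: 0 0 1 1 1 2
  i=3: 0 1 2 2 2 3
  i=4: 0 1 2 3 3 4
  i=5: 0 1 2 3 4 5
  i=6: 1 2 3 4 5 6

hence w(1..6) = (3, 6, 2, 4, 5, 1).

|D(w)|=9, |Ess(w)|=3:

[(2, 2, 0), (2, 5, 1), (5, 1, 0)]


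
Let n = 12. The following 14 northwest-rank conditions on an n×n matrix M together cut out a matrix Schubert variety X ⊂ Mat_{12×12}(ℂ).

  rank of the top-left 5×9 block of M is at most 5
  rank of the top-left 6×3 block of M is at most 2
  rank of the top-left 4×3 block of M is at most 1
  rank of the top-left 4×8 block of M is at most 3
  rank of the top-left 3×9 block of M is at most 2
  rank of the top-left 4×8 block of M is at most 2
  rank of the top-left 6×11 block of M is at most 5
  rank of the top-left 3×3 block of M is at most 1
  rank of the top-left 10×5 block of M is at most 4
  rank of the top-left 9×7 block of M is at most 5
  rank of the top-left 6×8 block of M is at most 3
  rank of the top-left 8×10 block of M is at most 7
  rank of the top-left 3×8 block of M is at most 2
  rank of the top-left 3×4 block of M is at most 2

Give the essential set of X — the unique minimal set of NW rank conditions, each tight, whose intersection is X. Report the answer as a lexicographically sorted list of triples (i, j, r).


Recovering R(i,j) via the rank-extension bound from the 14 conditions:

  row 1: 1 1 1 1 1 1 1 1 1 1 1 1
  row 2: 1 1 1 2 2 2 2 2 2 2 2 2
  row 3: 1 1 1 2 2 2 2 2 2 3 3 3
  row 4: 1 1 1 2 2 2 2 2 3 4 4 4
  row 5: 1 2 2 3 3 3 3 3 4 5 5 5
  row 6: 1 2 2 3 3 3 3 3 4 5 5 6
  row 7: 1 2 3 4 4 4 4 4 5 6 6 7
  row 8: 1 2 3 4 4 5 5 5 6 7 7 8
  row 9: 1 2 3 4 4 5 5 6 7 8 8 9
  row 10: 1 2 3 4 4 5 6 7 8 9 9 10
  row 11: 1 2 3 4 5 6 7 8 9 10 10 11
  row 12: 1 2 3 4 5 6 7 8 9 10 11 12

the unique w with this rank table is (1, 4, 10, 9, 2, 12, 3, 6, 8, 7, 5, 11).

Fulton essential set (8 of the 25 Rothe cells):

[(3, 9, 2), (4, 3, 1), (4, 8, 2), (6, 3, 2), (6, 8, 3), (6, 11, 5), (9, 7, 5), (10, 5, 4)]


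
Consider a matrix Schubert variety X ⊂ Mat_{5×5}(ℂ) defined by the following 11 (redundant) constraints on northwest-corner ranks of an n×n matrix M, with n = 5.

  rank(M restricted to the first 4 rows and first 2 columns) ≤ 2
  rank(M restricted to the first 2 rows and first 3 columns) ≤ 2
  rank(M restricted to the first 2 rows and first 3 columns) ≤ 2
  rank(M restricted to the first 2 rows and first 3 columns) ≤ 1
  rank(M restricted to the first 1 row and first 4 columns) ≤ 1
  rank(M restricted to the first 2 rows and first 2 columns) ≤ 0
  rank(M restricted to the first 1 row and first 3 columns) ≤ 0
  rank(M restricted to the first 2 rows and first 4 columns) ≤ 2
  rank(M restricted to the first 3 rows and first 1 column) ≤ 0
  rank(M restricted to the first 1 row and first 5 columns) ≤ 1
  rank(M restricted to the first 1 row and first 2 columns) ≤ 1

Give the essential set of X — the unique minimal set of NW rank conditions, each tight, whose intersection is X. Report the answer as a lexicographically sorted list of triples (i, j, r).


The tightest implied rank at each (i,j), from the 11 conditions:

  row 1: 0 | 0 | 0 | 1 | 1
  row 2: 0 | 0 | 1 | 2 | 2
  row 3: 0 | 1 | 2 | 3 | 3
  row 4: 1 | 2 | 3 | 4 | 4
  row 5: 1 | 2 | 3 | 4 | 5

so w = (4, 3, 2, 1, 5).

ℓ(w)=6; the 3 essential cells (i,j,r):

[(1, 3, 0), (2, 2, 0), (3, 1, 0)]


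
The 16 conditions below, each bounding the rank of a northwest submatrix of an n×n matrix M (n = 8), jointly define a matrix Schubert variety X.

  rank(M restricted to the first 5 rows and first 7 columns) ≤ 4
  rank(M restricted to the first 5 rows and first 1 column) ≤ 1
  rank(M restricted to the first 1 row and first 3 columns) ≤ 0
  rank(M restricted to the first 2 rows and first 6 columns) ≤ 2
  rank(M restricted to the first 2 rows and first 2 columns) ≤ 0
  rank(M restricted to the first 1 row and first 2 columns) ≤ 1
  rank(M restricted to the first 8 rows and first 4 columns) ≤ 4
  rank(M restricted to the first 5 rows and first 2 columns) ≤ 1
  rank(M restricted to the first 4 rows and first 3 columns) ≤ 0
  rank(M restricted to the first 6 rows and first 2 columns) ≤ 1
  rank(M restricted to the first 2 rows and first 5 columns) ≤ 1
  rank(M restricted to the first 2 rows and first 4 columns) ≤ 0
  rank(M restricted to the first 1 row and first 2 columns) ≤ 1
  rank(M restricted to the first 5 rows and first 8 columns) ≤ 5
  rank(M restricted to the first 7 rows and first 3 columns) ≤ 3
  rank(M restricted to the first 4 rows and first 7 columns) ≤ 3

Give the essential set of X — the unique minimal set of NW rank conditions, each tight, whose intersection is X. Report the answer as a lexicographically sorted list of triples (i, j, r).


The tightest implied rank at each (i,j), from the 16 conditions:

  R[1]: 0 | 0 | 0 | 0 | 1 | 1 | 1 | 1
  R[2]: 0 | 0 | 0 | 0 | 1 | 2 | 2 | 2
  R[3]: 0 | 0 | 0 | 1 | 2 | 3 | 3 | 3
  R[4]: 0 | 0 | 0 | 1 | 2 | 3 | 3 | 4
  R[5]: 1 | 1 | 1 | 2 | 3 | 4 | 4 | 5
  R[6]: 1 | 1 | 2 | 3 | 4 | 5 | 5 | 6
  R[7]: 1 | 2 | 3 | 4 | 5 | 6 | 6 | 7
  R[8]: 1 | 2 | 3 | 4 | 5 | 6 | 7 | 8

giving w = (5, 6, 4, 8, 1, 3, 2, 7) via Δ²R.

ℓ(w)=16; the 4 essential cells (i,j,r):

[(2, 4, 0), (4, 3, 0), (4, 7, 3), (6, 2, 1)]


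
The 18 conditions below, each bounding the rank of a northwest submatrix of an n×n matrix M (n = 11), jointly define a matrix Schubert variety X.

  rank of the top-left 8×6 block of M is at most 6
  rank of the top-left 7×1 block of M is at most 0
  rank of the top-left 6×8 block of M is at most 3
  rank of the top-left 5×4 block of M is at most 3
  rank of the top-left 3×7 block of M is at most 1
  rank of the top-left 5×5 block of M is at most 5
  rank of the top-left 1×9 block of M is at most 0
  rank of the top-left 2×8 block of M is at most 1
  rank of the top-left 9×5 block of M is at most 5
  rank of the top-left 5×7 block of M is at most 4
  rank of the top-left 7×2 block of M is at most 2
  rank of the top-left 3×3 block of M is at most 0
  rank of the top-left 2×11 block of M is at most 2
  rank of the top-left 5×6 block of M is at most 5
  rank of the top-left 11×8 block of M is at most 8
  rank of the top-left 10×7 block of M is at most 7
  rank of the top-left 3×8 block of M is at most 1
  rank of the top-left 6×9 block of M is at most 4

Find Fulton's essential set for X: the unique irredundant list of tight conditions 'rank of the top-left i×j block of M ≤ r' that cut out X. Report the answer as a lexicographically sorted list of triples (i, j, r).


Rank table r_w(11×11) implied by the 18 constraints:

  i=1: 0, 0, 0, 0, 0, 0, 0, 0, 0, 1, 1
  i=2: 0, 0, 0, 1, 1, 1, 1, 1, 1, 2, 2
  i=3: 0, 0, 0, 1, 1, 1, 1, 1, 2, 3, 3
  i=4: 0, 1, 1, 2, 2, 2, 2, 2, 3, 4, 4
  i=5: 0, 1, 2, 3, 3, 3, 3, 3, 4, 5, 5
  i=6: 0, 1, 2, 3, 3, 3, 3, 3, 4, 5, 6
  i=7: 0, 1, 2, 3, 4, 4, 4, 4, 5, 6, 7
  i=8: 1, 2, 3, 4, 5, 5, 5, 5, 6, 7, 8
  i=9: 1, 2, 3, 4, 5, 6, 6, 6, 7, 8, 9
  i=10: 1, 2, 3, 4, 5, 6, 7, 7, 8, 9, 10
  i=11: 1, 2, 3, 4, 5, 6, 7, 8, 9, 10, 11

so w = (10, 4, 9, 2, 3, 11, 5, 1, 6, 7, 8).

Rothe diagram D(w) (27 cells), 5 SE-corners (essential conditions):

[(1, 9, 0), (3, 3, 0), (3, 8, 1), (6, 8, 3), (7, 1, 0)]


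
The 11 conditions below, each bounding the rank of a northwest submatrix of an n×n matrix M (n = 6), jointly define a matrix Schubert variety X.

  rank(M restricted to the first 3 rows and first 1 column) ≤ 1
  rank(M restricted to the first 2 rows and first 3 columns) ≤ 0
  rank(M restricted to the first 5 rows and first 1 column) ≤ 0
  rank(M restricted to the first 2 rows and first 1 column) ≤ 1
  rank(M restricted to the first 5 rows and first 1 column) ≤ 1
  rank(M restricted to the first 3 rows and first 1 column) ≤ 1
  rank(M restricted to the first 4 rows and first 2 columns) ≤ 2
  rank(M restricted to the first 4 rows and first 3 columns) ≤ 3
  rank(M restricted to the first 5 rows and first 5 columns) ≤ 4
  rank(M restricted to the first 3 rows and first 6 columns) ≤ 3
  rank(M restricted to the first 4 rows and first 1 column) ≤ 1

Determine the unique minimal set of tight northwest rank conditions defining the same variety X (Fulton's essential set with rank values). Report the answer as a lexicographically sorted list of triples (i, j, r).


Computing R[i][j] = min implied NW-rank bound (n=6, 11 conditions):

  R[1]: 0 0 0 1 1 1
  R[2]: 0 0 0 1 2 2
  R[3]: 0 1 1 2 3 3
  R[4]: 0 1 2 3 4 4
  R[5]: 0 1 2 3 4 5
  R[6]: 1 2 3 4 5 6

reading off 1-entries of Δ²R: w = (4, 5, 2, 3, 6, 1).

Fulton essential set (2 of the 9 Rothe cells):

[(2, 3, 0), (5, 1, 0)]


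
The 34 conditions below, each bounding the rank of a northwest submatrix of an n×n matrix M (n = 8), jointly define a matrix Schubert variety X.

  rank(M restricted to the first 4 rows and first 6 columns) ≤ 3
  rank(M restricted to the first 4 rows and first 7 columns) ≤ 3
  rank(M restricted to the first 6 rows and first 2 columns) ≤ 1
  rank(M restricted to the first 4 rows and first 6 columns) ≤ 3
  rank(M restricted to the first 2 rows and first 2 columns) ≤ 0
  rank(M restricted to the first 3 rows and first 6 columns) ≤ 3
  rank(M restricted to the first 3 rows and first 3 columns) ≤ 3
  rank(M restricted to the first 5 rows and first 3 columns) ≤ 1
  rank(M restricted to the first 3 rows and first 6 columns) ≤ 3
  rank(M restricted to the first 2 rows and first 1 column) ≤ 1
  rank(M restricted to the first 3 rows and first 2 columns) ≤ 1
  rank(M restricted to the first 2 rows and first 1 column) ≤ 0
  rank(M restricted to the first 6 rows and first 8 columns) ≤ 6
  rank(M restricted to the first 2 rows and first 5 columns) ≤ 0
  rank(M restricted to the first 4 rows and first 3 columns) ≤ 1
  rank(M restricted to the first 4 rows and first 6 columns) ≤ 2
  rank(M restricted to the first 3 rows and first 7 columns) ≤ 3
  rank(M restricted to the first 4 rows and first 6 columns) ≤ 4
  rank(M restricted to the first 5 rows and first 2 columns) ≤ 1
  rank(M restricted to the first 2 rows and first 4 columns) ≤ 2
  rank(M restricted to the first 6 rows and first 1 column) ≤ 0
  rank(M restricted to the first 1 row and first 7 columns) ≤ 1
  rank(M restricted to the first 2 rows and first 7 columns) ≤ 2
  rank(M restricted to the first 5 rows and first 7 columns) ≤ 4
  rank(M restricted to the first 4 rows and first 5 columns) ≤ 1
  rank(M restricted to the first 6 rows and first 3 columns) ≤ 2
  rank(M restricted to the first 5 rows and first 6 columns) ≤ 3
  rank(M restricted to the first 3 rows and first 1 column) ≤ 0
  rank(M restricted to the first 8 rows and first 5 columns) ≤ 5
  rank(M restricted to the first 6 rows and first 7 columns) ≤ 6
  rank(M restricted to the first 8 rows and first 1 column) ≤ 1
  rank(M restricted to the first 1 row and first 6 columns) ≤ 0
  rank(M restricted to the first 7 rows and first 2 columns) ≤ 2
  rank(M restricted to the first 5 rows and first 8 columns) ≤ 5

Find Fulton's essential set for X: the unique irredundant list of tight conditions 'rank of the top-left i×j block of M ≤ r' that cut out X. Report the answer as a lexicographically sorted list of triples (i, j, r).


Rank table r_w(8×8) implied by the 34 constraints:

  row 1: 0, 0, 0, 0, 0, 0, 1, 1
  row 2: 0, 0, 0, 0, 0, 1, 2, 2
  row 3: 0, 1, 1, 1, 1, 2, 3, 3
  row 4: 0, 1, 1, 1, 1, 2, 3, 4
  row 5: 0, 1, 1, 2, 2, 3, 4, 5
  row 6: 0, 1, 2, 3, 3, 4, 5, 6
  row 7: 1, 2, 3, 4, 4, 5, 6, 7
  row 8: 1, 2, 3, 4, 5, 6, 7, 8

the unique w with this rank table is (7, 6, 2, 8, 4, 3, 1, 5).

D(w) has 19 cells with 5 SE-corners; essential set:

[(1, 6, 0), (2, 5, 0), (4, 5, 1), (5, 3, 1), (6, 1, 0)]


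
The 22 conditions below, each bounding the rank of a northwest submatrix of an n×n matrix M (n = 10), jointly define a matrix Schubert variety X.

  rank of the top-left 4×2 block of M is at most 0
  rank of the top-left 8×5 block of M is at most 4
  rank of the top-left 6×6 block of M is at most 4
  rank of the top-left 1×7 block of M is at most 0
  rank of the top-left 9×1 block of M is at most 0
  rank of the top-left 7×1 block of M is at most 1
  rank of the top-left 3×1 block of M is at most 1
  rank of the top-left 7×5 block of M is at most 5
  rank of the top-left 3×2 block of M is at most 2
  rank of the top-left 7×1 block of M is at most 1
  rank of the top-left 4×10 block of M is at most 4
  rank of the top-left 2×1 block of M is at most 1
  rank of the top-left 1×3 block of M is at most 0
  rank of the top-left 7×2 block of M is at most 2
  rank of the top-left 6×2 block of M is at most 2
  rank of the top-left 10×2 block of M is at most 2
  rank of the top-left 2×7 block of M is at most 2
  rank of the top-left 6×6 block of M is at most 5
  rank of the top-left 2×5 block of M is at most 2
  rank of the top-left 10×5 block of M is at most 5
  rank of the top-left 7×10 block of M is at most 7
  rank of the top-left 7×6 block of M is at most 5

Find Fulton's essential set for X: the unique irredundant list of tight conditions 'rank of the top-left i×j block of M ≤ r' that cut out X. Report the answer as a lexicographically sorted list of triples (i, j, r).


Computing R[i][j] = min implied NW-rank bound (n=10, 22 conditions):

  row 1: 0  0  0  0  0  0  0  1  1  1
  row 2: 0  0  1  1  1  1  1  2  2  2
  row 3: 0  0  1  2  2  2  2  3  3  3
  row 4: 0  0  1  2  3  3  3  4  4  4
  row 5: 0  1  2  3  4  4  4  5  5  5
  row 6: 0  1  2  3  4  4  5  6  6  6
  row 7: 0  1  2  3  4  5  6  7  7  7
  row 8: 0  1  2  3  4  5  6  7  8  8
  row 9: 0  1  2  3  4  5  6  7  8  9
  row 10: 1  2  3  4  5  6  7  8  9  10

giving w = (8, 3, 4, 5, 2, 7, 6, 9, 10, 1) via Δ²R.

4 SE-corners of the 19-cell Rothe diagram give Ess(w):

[(1, 7, 0), (4, 2, 0), (6, 6, 4), (9, 1, 0)]
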